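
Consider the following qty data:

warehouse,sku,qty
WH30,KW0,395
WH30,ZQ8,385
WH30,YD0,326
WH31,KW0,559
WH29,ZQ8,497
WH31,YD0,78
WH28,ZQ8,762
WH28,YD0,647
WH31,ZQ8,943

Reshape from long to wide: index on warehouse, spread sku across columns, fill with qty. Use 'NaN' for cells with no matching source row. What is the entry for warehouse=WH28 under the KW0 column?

NaN

No long-format row has warehouse=WH28 and sku=KW0, so the cell is NaN.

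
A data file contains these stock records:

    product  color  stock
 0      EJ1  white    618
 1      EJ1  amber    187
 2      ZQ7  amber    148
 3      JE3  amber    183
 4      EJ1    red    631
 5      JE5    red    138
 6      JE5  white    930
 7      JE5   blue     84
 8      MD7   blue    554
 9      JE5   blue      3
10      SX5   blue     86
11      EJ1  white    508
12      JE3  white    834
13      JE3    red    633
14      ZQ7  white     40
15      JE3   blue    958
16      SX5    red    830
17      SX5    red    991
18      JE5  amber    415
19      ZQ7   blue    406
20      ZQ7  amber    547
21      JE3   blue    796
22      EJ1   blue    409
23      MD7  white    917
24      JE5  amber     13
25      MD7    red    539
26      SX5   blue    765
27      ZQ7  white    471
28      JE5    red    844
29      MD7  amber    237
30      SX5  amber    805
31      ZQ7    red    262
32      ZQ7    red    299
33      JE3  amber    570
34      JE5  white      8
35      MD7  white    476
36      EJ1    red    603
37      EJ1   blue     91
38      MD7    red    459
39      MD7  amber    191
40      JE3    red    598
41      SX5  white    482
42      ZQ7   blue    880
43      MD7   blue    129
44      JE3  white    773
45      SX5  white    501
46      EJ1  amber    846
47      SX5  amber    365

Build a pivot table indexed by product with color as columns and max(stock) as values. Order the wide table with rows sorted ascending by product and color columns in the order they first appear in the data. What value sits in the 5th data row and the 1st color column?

With rows sorted ascending by product, row 5 is product=SX5. color columns in first-appearance order: white, amber, red, blue; column 1 is white.
Long rows with product=SX5, color=white: max(482, 501) = 501.

501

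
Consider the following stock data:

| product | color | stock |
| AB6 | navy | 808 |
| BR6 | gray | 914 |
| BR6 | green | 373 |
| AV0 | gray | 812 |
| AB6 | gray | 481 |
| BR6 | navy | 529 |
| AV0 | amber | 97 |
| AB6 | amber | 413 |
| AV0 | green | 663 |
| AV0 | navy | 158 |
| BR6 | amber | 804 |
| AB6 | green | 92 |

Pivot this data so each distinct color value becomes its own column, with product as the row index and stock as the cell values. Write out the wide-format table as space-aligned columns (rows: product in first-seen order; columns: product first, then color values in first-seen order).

product  navy  gray  green  amber
AB6      808   481   92     413  
BR6      529   914   373    804  
AV0      158   812   663    97   

Columns: product plus the 4 distinct color values (navy, gray, green, amber).
For example, row AB6 column navy takes stock=808 from the long row (AB6, navy).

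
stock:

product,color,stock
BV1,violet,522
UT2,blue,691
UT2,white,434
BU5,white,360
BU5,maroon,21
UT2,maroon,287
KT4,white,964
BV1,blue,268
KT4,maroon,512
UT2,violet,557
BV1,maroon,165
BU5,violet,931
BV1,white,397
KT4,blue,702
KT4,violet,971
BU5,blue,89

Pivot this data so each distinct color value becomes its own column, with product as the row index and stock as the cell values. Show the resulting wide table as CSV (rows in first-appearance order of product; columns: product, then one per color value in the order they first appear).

product,violet,blue,white,maroon
BV1,522,268,397,165
UT2,557,691,434,287
BU5,931,89,360,21
KT4,971,702,964,512

Columns: product plus the 4 distinct color values (violet, blue, white, maroon).
For example, row BV1 column violet takes stock=522 from the long row (BV1, violet).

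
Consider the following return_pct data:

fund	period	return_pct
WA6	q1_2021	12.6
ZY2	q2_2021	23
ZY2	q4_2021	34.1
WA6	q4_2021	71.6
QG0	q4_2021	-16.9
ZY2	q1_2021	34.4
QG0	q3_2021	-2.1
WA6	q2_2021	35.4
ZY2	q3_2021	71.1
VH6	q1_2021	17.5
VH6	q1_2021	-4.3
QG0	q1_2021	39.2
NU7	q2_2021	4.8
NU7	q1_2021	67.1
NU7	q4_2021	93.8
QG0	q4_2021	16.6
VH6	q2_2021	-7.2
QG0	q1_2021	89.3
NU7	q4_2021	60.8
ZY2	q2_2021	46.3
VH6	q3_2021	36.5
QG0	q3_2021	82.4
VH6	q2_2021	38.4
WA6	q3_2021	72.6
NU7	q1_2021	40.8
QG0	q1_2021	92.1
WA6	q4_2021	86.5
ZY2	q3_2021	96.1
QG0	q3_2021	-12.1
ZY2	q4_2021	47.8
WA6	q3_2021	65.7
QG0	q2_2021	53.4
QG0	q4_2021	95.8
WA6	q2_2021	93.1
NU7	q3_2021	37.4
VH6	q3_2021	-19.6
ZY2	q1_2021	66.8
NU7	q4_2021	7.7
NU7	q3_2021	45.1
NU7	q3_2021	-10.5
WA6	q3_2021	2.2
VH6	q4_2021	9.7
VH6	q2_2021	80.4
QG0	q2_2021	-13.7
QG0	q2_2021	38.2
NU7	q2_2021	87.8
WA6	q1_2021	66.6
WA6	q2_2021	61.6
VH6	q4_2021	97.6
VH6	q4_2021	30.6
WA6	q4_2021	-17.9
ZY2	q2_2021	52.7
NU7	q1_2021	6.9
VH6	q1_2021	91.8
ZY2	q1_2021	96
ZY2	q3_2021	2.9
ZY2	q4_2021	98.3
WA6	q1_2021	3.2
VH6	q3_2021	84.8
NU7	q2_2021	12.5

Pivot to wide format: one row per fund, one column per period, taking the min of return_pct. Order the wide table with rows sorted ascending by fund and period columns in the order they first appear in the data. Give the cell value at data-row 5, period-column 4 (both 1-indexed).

With rows sorted ascending by fund, row 5 is fund=ZY2. period columns in first-appearance order: q1_2021, q2_2021, q4_2021, q3_2021; column 4 is q3_2021.
Long rows with fund=ZY2, period=q3_2021: min(71.1, 96.1, 2.9) = 2.9.

2.9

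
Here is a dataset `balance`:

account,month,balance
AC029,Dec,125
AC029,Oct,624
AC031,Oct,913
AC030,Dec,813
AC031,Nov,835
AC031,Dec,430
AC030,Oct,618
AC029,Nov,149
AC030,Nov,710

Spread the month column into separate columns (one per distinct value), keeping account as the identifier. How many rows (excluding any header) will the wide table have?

3

3 distinct account values → 3 rows.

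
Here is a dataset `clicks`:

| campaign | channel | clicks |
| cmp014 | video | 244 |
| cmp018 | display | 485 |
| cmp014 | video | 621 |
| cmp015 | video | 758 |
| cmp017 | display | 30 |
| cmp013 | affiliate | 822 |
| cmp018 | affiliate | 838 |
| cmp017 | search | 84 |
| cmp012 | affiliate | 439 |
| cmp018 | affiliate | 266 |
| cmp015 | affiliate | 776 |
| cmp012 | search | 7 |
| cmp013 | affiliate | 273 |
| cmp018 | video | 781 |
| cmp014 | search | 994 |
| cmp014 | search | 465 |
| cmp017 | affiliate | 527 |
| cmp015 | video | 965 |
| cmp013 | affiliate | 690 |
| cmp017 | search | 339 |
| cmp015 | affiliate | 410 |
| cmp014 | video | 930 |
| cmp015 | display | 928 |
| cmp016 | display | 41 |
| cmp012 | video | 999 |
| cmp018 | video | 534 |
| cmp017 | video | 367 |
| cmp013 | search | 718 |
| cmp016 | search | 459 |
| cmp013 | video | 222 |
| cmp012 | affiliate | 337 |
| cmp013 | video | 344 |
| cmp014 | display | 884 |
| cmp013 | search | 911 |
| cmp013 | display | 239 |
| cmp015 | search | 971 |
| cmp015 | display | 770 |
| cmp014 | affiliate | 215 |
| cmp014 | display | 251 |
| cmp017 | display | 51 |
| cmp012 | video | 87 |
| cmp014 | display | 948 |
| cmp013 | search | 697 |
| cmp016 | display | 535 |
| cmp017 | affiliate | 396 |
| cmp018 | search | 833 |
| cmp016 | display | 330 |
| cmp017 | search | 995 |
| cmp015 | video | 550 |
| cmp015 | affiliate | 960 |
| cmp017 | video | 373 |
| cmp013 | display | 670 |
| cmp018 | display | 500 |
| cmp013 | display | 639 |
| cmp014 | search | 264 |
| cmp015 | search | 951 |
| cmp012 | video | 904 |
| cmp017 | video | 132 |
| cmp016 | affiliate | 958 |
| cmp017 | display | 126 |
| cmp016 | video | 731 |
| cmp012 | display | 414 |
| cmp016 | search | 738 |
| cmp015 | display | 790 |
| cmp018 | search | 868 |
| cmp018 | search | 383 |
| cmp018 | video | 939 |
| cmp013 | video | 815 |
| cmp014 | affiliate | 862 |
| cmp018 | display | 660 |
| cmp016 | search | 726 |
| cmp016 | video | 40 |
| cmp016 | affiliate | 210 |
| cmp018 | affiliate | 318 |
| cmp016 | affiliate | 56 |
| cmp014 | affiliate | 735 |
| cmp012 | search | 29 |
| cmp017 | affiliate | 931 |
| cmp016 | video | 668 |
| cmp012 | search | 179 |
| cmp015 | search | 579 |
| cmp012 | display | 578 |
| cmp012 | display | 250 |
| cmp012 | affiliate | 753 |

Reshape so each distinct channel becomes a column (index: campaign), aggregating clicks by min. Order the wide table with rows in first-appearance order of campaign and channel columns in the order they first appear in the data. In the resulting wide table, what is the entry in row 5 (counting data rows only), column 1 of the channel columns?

With rows in first-appearance order of campaign, row 5 is campaign=cmp013. channel columns in first-appearance order: video, display, affiliate, search; column 1 is video.
Long rows with campaign=cmp013, channel=video: min(222, 344, 815) = 222.

222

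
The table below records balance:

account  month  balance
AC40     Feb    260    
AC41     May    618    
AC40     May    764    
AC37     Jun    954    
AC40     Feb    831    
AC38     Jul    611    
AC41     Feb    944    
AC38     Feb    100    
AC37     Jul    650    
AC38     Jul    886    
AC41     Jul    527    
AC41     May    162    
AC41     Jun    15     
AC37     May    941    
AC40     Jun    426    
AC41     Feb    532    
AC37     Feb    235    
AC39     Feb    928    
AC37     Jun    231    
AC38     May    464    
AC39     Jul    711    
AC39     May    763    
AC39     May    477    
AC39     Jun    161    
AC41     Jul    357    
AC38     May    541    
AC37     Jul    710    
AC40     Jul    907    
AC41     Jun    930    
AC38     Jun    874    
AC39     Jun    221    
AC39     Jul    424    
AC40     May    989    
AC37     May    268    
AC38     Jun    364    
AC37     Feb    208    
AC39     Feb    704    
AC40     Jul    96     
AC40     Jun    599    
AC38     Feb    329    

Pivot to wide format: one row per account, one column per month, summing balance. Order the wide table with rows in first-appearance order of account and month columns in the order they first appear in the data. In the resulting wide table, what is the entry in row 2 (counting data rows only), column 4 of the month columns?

884

With rows in first-appearance order of account, row 2 is account=AC41. month columns in first-appearance order: Feb, May, Jun, Jul; column 4 is Jul.
Long rows with account=AC41, month=Jul: 527 + 357 = 884.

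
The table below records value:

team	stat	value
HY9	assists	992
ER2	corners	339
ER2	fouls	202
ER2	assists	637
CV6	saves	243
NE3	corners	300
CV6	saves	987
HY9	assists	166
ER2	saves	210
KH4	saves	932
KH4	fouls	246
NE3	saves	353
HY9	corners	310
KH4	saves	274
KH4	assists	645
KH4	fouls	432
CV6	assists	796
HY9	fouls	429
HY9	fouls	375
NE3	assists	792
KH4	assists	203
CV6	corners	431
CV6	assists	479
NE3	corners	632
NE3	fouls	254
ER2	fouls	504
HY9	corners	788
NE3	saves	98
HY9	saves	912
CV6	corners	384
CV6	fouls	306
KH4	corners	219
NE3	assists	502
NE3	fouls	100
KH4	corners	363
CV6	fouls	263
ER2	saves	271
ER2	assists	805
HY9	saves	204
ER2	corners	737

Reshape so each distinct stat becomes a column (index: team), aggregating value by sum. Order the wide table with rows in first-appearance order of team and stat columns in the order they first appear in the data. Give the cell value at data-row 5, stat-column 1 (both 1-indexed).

With rows in first-appearance order of team, row 5 is team=KH4. stat columns in first-appearance order: assists, corners, fouls, saves; column 1 is assists.
Long rows with team=KH4, stat=assists: 645 + 203 = 848.

848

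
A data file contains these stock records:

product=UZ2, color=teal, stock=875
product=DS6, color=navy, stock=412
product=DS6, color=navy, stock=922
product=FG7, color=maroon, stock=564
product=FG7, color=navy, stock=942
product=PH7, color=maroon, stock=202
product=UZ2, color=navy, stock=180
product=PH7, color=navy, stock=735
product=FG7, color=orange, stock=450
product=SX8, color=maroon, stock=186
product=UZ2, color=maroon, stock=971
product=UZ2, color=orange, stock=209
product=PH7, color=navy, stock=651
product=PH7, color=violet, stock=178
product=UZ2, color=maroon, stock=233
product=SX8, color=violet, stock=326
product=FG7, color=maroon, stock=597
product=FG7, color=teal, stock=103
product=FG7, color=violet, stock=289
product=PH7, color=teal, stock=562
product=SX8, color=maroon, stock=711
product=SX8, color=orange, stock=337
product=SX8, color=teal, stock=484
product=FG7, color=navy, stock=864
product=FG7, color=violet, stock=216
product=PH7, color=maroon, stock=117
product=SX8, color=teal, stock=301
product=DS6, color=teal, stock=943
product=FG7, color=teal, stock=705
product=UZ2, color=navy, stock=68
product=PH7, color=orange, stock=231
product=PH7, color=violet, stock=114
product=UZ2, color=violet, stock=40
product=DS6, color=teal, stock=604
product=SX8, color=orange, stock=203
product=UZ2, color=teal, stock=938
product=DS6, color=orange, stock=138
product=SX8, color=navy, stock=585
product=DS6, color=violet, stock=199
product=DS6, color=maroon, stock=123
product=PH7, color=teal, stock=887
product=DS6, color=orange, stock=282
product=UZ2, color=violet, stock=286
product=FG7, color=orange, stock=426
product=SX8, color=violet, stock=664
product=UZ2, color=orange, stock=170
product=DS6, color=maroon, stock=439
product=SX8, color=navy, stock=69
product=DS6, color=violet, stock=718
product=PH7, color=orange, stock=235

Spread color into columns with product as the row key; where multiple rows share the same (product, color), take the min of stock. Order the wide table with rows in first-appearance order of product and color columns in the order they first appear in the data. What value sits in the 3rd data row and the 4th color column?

426

With rows in first-appearance order of product, row 3 is product=FG7. color columns in first-appearance order: teal, navy, maroon, orange, violet; column 4 is orange.
Long rows with product=FG7, color=orange: min(450, 426) = 426.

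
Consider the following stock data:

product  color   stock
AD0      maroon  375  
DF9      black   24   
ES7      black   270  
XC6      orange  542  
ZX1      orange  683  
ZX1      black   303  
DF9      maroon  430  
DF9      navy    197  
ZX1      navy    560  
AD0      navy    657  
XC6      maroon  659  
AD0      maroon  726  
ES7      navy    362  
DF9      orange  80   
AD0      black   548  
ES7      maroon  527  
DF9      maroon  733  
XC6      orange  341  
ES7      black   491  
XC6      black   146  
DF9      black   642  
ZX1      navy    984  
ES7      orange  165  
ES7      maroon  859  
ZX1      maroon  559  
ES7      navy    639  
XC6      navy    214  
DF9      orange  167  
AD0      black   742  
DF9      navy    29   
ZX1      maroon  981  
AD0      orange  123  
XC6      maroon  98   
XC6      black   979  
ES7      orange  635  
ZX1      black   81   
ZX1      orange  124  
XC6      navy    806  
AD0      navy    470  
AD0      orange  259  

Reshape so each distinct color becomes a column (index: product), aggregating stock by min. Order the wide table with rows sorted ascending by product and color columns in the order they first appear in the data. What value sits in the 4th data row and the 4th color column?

214

With rows sorted ascending by product, row 4 is product=XC6. color columns in first-appearance order: maroon, black, orange, navy; column 4 is navy.
Long rows with product=XC6, color=navy: min(214, 806) = 214.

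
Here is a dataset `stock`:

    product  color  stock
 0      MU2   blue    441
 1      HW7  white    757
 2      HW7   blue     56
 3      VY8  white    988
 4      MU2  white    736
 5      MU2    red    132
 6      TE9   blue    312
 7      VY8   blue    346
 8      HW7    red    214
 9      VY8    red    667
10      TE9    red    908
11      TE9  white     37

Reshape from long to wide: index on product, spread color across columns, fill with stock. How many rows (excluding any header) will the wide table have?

4 distinct product values → 4 rows.

4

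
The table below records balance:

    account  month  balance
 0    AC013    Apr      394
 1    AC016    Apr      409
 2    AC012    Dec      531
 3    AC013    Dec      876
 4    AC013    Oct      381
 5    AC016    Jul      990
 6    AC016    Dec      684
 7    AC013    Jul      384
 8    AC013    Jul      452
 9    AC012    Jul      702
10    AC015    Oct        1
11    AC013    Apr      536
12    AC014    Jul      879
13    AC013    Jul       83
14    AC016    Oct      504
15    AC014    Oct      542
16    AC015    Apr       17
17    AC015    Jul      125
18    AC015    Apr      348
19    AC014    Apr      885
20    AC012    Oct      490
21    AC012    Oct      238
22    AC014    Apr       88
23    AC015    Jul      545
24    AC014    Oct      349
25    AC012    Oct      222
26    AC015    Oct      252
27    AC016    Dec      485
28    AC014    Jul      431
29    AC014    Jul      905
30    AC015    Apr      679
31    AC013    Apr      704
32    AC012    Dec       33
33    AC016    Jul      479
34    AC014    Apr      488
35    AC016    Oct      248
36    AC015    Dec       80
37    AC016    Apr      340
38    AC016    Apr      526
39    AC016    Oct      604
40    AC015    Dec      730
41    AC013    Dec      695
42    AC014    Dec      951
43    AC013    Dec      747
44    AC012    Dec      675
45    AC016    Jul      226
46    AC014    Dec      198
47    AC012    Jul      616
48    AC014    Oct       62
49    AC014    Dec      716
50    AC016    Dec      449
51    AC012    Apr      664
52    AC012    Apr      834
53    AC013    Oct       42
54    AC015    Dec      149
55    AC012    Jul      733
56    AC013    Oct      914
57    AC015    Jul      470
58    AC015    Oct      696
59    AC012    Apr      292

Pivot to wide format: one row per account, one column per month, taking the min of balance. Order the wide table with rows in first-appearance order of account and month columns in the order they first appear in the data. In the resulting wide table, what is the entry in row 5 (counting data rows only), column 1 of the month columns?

With rows in first-appearance order of account, row 5 is account=AC014. month columns in first-appearance order: Apr, Dec, Oct, Jul; column 1 is Apr.
Long rows with account=AC014, month=Apr: min(885, 88, 488) = 88.

88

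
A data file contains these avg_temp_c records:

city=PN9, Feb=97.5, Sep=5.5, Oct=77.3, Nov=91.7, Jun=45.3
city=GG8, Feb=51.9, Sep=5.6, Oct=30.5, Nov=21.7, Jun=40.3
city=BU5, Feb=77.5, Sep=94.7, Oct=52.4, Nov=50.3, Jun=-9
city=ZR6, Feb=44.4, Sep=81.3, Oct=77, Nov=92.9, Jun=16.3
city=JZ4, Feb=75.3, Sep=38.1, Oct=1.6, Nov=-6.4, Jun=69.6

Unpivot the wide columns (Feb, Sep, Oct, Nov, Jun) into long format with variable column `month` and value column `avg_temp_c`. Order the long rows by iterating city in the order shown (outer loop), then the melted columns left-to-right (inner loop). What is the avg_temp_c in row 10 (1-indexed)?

40.3

25 rows total (5 × 5). Row 10: index ⌊(10-1)/5⌋ = 1 into city → GG8; (10-1) mod 5 = 4 into the melted columns → Jun.
So row 10 is (GG8, Jun, 40.3); avg_temp_c = 40.3.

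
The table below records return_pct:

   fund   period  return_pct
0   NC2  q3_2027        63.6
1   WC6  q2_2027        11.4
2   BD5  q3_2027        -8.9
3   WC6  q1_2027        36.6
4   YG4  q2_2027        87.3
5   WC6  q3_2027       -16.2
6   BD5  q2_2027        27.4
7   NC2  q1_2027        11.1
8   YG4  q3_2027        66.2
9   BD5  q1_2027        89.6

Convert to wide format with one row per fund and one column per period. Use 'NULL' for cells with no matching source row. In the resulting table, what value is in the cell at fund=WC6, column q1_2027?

36.6

The long row with fund=WC6, period=q1_2027 has return_pct=36.6.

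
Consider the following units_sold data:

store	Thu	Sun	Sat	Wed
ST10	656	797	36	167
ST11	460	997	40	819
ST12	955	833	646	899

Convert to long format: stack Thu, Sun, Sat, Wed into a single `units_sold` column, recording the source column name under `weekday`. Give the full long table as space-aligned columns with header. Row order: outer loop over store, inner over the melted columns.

store  weekday  units_sold
ST10   Thu      656       
ST10   Sun      797       
ST10   Sat      36        
ST10   Wed      167       
ST11   Thu      460       
ST11   Sun      997       
ST11   Sat      40        
ST11   Wed      819       
ST12   Thu      955       
ST12   Sun      833       
ST12   Sat      646       
ST12   Wed      899       

Each (store, column) pair becomes one row: 3 × 4 = 12 rows.
For example, (ST10, Thu) → units_sold=656.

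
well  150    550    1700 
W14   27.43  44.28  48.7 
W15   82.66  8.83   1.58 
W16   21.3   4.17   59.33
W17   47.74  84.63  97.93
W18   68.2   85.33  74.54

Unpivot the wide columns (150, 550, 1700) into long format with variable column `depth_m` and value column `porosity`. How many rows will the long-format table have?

5 well values × 3 melted columns = 15 rows.

15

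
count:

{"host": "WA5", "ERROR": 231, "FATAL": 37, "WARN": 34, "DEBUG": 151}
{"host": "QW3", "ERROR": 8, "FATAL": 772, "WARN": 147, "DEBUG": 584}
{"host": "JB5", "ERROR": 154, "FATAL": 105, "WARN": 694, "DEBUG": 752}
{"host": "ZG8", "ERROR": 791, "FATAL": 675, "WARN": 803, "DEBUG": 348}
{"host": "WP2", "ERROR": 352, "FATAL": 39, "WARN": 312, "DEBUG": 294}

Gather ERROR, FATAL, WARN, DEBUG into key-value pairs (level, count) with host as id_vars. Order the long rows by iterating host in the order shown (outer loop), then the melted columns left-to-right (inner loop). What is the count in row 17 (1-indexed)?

20 rows total (5 × 4). Row 17: index ⌊(17-1)/4⌋ = 4 into host → WP2; (17-1) mod 4 = 0 into the melted columns → ERROR.
So row 17 is (WP2, ERROR, 352); count = 352.

352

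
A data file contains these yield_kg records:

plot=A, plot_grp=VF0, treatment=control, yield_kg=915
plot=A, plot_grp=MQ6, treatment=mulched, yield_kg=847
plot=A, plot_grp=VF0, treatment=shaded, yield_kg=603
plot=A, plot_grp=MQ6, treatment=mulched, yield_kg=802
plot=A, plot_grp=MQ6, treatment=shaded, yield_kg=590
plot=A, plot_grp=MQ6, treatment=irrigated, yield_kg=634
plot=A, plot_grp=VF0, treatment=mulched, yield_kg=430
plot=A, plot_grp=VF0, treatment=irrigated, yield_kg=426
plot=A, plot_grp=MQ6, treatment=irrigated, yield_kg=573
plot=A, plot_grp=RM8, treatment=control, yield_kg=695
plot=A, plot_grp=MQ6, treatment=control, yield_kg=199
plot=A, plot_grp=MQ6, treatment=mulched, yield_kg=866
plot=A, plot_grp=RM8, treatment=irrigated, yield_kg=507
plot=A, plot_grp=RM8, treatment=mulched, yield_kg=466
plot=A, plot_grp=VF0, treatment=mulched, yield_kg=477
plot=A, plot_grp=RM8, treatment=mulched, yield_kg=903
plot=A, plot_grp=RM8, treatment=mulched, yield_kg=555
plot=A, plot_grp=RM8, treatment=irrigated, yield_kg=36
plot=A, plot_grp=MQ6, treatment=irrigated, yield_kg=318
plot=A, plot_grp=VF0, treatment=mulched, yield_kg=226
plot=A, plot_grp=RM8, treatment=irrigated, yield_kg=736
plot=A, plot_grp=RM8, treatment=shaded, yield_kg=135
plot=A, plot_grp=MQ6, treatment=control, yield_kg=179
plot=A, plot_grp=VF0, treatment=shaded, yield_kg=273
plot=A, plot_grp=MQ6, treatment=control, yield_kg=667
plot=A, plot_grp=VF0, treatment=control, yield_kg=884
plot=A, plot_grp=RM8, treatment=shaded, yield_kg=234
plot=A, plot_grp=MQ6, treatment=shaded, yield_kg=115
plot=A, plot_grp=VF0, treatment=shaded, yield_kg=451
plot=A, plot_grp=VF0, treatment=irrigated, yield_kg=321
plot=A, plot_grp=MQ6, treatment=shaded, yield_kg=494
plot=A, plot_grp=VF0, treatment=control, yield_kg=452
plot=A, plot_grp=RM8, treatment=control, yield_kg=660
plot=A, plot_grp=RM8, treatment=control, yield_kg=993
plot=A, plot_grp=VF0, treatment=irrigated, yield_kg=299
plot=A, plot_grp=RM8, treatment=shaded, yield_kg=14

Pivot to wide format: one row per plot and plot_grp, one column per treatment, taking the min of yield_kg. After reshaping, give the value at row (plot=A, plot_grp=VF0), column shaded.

273

Rows with plot=A, plot_grp=VF0 and treatment=shaded: yield_kg values are 603, 273, 451.
min(603, 273, 451) = 273.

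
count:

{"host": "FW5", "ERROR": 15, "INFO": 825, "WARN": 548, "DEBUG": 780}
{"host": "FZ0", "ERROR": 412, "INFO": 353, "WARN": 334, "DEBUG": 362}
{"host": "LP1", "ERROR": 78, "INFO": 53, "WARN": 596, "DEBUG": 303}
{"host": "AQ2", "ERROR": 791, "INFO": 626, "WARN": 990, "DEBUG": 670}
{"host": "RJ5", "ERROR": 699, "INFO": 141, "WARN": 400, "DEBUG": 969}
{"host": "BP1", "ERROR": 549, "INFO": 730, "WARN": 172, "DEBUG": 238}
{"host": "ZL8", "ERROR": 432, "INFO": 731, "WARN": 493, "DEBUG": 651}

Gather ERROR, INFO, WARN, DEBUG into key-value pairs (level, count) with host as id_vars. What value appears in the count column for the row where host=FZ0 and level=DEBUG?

362

Unpivoting turns each (host, wide-column) pair into one long row.
The wide cell at row FZ0, column DEBUG holds 362, so the long row (FZ0, DEBUG) has count=362.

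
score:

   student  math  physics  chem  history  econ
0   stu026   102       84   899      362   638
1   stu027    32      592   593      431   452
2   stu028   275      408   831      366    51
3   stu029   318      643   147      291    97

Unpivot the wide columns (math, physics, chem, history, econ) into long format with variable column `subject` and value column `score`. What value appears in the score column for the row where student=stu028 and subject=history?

Unpivoting turns each (student, wide-column) pair into one long row.
The wide cell at row stu028, column history holds 366, so the long row (stu028, history) has score=366.

366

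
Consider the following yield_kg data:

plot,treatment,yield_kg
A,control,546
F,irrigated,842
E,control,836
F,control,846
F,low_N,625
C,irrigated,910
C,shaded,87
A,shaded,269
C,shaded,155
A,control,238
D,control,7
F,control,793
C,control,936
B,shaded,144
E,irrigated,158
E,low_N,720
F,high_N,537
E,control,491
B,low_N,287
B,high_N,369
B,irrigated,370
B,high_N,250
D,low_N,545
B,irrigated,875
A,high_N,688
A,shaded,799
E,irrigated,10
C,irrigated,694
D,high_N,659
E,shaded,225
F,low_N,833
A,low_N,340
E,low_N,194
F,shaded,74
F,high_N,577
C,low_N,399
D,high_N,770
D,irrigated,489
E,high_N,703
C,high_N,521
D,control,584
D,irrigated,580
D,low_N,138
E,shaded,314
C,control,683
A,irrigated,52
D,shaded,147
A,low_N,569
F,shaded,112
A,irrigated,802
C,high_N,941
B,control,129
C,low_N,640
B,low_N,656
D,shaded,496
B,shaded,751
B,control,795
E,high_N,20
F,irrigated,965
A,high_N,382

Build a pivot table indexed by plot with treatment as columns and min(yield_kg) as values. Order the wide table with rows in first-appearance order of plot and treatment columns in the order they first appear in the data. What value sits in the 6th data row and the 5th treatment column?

With rows in first-appearance order of plot, row 6 is plot=B. treatment columns in first-appearance order: control, irrigated, low_N, shaded, high_N; column 5 is high_N.
Long rows with plot=B, treatment=high_N: min(369, 250) = 250.

250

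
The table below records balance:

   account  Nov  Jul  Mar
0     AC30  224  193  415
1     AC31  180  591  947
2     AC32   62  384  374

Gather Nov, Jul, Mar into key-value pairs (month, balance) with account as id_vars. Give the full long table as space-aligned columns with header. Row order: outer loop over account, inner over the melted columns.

account  month  balance
AC30     Nov    224    
AC30     Jul    193    
AC30     Mar    415    
AC31     Nov    180    
AC31     Jul    591    
AC31     Mar    947    
AC32     Nov    62     
AC32     Jul    384    
AC32     Mar    374    

Each (account, column) pair becomes one row: 3 × 3 = 9 rows.
For example, (AC30, Nov) → balance=224.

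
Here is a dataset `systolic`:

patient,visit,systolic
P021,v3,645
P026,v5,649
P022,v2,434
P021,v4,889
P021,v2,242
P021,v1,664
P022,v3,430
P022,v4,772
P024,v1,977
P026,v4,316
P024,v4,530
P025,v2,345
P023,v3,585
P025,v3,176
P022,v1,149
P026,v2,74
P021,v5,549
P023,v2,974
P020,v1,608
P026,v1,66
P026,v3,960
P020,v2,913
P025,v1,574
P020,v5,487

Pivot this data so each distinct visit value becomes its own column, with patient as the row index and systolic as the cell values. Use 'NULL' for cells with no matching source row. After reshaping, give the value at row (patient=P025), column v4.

No long-format row has patient=P025 and visit=v4, so the cell is NULL.

NULL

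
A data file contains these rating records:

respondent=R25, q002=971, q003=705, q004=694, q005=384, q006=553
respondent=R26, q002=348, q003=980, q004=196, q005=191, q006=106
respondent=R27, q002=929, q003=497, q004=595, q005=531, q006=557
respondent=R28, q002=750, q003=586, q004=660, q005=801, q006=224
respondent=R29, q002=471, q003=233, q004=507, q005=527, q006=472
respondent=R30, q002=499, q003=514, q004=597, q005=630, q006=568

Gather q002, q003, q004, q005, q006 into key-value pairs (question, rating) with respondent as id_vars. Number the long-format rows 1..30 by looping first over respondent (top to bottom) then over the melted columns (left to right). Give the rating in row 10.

106

30 rows total (6 × 5). Row 10: index ⌊(10-1)/5⌋ = 1 into respondent → R26; (10-1) mod 5 = 4 into the melted columns → q006.
So row 10 is (R26, q006, 106); rating = 106.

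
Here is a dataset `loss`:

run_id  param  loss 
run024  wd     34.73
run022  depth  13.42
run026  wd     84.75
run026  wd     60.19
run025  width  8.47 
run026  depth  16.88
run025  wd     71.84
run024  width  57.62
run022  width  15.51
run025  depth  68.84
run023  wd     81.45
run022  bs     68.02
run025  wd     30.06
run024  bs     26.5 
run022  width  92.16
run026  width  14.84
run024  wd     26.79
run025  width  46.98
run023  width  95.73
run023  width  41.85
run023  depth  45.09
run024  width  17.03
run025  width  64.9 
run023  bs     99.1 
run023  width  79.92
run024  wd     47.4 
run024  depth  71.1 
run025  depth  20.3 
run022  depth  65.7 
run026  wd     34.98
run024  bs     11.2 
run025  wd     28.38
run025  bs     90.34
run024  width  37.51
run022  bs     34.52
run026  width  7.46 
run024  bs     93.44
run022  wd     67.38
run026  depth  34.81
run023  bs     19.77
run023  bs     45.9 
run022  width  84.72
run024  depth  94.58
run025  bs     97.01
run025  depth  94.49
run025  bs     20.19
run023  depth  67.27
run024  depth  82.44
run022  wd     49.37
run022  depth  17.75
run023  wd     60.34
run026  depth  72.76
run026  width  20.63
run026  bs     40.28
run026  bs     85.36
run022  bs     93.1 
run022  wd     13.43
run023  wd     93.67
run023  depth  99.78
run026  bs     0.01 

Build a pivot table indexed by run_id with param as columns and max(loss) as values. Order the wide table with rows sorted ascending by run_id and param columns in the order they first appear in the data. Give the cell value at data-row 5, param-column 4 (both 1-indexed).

With rows sorted ascending by run_id, row 5 is run_id=run026. param columns in first-appearance order: wd, depth, width, bs; column 4 is bs.
Long rows with run_id=run026, param=bs: max(40.28, 85.36, 0.01) = 85.36.

85.36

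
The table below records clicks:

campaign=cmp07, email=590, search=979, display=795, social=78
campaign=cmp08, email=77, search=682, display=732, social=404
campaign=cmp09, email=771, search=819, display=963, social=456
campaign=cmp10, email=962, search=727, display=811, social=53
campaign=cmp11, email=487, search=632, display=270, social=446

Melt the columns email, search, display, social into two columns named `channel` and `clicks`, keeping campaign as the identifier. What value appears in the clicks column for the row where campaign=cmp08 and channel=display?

732

Unpivoting turns each (campaign, wide-column) pair into one long row.
The wide cell at row cmp08, column display holds 732, so the long row (cmp08, display) has clicks=732.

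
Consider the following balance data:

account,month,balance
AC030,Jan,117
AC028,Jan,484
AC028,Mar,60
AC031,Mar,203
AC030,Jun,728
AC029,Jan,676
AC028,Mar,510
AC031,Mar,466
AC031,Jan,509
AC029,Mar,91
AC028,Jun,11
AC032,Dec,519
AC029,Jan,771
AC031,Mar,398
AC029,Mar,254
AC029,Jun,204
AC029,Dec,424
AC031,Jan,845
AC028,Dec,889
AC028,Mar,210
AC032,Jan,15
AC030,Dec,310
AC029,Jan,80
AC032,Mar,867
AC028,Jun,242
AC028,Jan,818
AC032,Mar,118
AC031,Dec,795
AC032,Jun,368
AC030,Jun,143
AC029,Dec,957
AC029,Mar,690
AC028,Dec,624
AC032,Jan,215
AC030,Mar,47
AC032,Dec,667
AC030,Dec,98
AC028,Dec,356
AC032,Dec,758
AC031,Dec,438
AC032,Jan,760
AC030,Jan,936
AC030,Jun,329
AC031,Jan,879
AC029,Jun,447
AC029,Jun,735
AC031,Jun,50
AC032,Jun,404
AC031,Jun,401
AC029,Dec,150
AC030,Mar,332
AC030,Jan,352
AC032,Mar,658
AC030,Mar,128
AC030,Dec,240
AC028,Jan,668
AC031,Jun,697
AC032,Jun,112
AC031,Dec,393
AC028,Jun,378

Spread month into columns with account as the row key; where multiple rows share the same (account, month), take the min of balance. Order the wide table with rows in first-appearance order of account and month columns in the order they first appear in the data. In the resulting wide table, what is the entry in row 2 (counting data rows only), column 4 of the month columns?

356

With rows in first-appearance order of account, row 2 is account=AC028. month columns in first-appearance order: Jan, Mar, Jun, Dec; column 4 is Dec.
Long rows with account=AC028, month=Dec: min(889, 624, 356) = 356.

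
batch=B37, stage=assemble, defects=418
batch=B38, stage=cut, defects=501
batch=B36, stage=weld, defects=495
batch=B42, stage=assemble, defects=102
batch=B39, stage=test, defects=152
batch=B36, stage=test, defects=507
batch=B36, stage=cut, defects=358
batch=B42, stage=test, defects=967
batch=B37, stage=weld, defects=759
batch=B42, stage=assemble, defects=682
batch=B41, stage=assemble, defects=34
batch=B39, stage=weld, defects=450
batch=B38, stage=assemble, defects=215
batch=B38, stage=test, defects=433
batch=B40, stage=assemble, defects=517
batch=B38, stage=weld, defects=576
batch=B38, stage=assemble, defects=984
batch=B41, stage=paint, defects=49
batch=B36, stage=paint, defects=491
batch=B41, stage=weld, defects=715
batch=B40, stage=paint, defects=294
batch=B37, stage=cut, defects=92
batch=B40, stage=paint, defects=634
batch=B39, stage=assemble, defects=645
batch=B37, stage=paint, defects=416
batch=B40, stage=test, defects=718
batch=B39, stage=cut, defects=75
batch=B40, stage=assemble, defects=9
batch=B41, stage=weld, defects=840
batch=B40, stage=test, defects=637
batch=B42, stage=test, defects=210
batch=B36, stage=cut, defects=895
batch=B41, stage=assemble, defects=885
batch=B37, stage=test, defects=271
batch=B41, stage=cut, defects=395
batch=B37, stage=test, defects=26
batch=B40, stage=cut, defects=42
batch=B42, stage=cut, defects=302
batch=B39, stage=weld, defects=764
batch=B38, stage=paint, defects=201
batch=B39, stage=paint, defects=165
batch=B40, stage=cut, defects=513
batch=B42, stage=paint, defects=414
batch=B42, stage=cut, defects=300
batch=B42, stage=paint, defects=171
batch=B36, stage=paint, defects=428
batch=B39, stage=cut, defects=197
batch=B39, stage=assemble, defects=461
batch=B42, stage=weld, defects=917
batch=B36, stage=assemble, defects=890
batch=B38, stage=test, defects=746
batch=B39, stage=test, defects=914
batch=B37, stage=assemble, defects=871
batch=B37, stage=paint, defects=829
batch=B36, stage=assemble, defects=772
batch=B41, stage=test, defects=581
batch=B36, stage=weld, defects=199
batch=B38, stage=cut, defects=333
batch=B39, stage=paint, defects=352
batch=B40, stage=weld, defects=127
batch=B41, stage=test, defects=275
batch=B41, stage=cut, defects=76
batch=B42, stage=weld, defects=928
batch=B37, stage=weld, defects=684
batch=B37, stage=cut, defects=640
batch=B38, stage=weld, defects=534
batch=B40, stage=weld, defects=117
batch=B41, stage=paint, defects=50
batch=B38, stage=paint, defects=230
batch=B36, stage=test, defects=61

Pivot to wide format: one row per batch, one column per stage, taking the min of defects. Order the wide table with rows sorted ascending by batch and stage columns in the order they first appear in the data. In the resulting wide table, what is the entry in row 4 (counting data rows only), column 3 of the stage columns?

With rows sorted ascending by batch, row 4 is batch=B39. stage columns in first-appearance order: assemble, cut, weld, test, paint; column 3 is weld.
Long rows with batch=B39, stage=weld: min(450, 764) = 450.

450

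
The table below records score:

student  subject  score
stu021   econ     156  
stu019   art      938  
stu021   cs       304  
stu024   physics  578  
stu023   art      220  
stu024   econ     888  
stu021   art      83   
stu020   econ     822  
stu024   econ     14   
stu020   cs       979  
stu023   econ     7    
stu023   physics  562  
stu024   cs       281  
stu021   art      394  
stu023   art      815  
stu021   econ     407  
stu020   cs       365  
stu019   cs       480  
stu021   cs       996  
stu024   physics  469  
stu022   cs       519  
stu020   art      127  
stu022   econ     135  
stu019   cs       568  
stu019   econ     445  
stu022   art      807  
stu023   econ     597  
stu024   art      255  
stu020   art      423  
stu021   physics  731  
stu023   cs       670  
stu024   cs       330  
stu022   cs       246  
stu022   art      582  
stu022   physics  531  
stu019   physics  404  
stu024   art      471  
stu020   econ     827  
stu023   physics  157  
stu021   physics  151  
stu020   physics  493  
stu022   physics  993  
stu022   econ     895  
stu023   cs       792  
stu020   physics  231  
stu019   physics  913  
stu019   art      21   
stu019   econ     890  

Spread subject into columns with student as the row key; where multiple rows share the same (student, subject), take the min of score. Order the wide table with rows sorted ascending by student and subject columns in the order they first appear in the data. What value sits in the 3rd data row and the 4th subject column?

With rows sorted ascending by student, row 3 is student=stu021. subject columns in first-appearance order: econ, art, cs, physics; column 4 is physics.
Long rows with student=stu021, subject=physics: min(731, 151) = 151.

151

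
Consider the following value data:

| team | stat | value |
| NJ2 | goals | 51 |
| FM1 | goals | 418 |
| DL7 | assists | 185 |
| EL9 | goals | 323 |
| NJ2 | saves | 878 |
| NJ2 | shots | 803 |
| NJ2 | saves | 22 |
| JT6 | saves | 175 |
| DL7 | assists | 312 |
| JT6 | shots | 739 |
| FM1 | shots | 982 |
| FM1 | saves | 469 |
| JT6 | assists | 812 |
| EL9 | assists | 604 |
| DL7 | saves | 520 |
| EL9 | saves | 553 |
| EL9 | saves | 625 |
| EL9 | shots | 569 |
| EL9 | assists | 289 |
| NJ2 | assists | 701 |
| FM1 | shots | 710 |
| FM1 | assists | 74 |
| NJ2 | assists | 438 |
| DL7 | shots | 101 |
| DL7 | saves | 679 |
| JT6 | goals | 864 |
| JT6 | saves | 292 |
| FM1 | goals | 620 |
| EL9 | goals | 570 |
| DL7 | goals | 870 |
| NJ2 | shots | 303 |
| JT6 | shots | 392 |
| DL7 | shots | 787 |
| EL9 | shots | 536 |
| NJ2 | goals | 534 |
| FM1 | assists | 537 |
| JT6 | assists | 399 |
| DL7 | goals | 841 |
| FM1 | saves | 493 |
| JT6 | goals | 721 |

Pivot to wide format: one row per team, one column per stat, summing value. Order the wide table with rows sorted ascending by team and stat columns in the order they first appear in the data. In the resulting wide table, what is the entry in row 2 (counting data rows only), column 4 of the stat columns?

1105

With rows sorted ascending by team, row 2 is team=EL9. stat columns in first-appearance order: goals, assists, saves, shots; column 4 is shots.
Long rows with team=EL9, stat=shots: 569 + 536 = 1105.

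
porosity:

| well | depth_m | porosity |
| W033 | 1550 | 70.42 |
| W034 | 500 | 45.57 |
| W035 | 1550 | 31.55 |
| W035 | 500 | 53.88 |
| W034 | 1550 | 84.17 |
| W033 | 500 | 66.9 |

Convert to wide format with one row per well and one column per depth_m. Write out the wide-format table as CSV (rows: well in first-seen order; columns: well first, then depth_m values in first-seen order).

well,1550,500
W033,70.42,66.9
W034,84.17,45.57
W035,31.55,53.88

Columns: well plus the 2 distinct depth_m values (1550, 500).
For example, row W033 column 1550 takes porosity=70.42 from the long row (W033, 1550).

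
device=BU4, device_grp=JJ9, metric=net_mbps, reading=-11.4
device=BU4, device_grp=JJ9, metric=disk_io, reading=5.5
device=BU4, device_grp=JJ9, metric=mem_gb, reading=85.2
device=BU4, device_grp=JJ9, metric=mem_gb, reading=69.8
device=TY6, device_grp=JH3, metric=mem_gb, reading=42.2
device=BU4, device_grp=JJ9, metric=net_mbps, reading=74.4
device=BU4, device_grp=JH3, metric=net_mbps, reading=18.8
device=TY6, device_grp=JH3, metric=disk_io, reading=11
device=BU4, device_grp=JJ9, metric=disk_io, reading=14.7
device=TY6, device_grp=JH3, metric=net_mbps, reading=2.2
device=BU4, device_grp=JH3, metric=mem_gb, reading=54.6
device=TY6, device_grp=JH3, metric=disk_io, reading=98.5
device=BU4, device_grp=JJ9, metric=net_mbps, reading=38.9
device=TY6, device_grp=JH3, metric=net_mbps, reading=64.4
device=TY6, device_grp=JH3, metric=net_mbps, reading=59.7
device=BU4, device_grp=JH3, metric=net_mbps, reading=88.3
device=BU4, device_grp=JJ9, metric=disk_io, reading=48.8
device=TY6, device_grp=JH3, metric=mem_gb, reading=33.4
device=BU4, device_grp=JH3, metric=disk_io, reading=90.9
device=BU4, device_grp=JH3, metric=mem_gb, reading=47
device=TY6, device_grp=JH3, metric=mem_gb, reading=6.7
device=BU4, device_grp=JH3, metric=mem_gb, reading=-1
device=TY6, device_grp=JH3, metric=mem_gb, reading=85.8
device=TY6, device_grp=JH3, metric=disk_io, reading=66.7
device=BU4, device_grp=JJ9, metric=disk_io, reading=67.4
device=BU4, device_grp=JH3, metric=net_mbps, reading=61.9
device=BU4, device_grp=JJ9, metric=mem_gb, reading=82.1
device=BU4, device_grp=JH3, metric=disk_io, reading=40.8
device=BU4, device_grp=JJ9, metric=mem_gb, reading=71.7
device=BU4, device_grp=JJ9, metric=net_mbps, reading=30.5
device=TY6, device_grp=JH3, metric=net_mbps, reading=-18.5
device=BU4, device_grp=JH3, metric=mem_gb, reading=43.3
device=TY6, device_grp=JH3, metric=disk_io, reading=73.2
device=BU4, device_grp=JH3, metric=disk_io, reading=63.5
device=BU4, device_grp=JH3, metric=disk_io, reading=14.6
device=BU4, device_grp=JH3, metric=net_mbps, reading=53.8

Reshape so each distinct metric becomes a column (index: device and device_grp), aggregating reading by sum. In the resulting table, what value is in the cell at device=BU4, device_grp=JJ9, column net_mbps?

Rows with device=BU4, device_grp=JJ9 and metric=net_mbps: reading values are -11.4, 74.4, 38.9, 30.5.
-11.4 + 74.4 + 38.9 + 30.5 = 132.4.

132.4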